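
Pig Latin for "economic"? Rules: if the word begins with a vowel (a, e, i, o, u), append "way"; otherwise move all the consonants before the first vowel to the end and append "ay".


Word: "economic"
Starts with vowel → add 'way'
Pig Latin = "economicway"


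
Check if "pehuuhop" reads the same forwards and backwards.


Word: "pehuuhop"
Reversed: "pohuuhep"
Forward == Backward? pehuuhop != pohuuhep
Palindrome = No


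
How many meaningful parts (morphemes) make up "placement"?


Word: "placement"
Morphemes: place + -ment
Each morpheme carries meaning
= 2 morphemes


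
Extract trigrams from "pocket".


Word: "pocket" (length 6)
Number of trigrams = 6 - 3 + 1 = 4
  Position 0: "poc"
  Position 1: "ock"
  Position 2: "cke"
  Position 3: "ket"
Trigrams = "poc", "ock", "cke", "ket"


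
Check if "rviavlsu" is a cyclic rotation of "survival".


Word: "survival", Candidate: "rviavlsu"
Method: check if candidate is substring of word+word
"survivalsurvival" contains "rviavlsu"? No
Is rotation = No


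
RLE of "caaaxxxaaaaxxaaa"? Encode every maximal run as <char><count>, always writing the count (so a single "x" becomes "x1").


String: "caaaxxxaaaaxxaaa"
Scanning for consecutive runs:
  'c' x 1
  'a' x 3
  'x' x 3
  'a' x 4
  'x' x 2
  'a' x 3
RLE = "c1a3x3a4x2a3"


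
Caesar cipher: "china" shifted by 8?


Word: "china"
Shift: 8
Each letter → (letter + shift) mod 26:
  'c' (2) + 8 = 10 → 'k'
  'h' (7) + 8 = 15 → 'p'
  'i' (8) + 8 = 16 → 'q'
  'n' (13) + 8 = 21 → 'v'
  'a' (0) + 8 = 8 → 'i'
Result = "kpqvi"


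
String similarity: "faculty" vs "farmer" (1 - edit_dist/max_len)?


Word 1: "faculty" (length 7)
Word 2: "farmer" (length 6)
One optimal edit sequence:
  1. keep 'f'
  2. keep 'a'
  3. delete 'c'  (+1)
  4. substitute 'u' -> 'r'  (+1)
  5. substitute 'l' -> 'm'  (+1)
  6. substitute 't' -> 'e'  (+1)
  7. substitute 'y' -> 'r'  (+1)
Edit distance = 5
Max length = max(7, 6) = 7
Similarity = 1 - 5/7
= 0.2857


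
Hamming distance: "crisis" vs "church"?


Comparing character by character (same length = 6):
  Pos 0: 'c' vs 'c' =
  Pos 1: 'r' vs 'h' !=
  Pos 2: 'i' vs 'u' !=
  Pos 3: 's' vs 'r' !=
  Pos 4: 'i' vs 'c' !=
  Pos 5: 's' vs 'h' !=
Hamming distance = 5


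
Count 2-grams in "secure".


Word: "secure" (length 6)
Number of 2-grams = length - 2 + 1 = 6 - 2 + 1
= 5


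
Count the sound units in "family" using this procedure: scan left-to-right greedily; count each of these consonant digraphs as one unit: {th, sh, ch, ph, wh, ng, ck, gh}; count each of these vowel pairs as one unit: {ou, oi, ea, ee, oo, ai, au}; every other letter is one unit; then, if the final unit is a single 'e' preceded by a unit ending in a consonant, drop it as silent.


Word: "family" (6 letters)
Left-to-right scan:
  1. 'f' (letter)
  2. 'a' (letter)
  3. 'm' (letter)
  4. 'i' (letter)
  5. 'l' (letter)
  6. 'y' (letter)
Units from scan: 6
Sound units = 6 units


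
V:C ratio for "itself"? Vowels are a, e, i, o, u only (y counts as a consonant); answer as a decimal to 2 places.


Word: "itself"
Vowels (a,e,i,o,u): 2
Consonants: 4
Ratio = 2/4
= 0.50


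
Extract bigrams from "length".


Word: "length" (length 6)
Number of bigrams = 6 - 2 + 1 = 5
  Position 0: "le"
  Position 1: "en"
  Position 2: "ng"
  Position 3: "gt"
  Position 4: "th"
Bigrams = "le", "en", "ng", "gt", "th"


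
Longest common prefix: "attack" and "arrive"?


Word 1: "attack"
Word 2: "arrive"
Comparing from start:
  Pos 0: 'a' == 'a'
  Pos 1: 't' != 'r' (stop)
LCP = "a" (length 1)


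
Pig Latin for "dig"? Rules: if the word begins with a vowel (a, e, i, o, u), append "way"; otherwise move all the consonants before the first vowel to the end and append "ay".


Word: "dig"
Starts with consonant(s) → move to end, add 'ay'
Consonant cluster: "d"
Pig Latin = "igday"


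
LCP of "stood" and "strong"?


Word 1: "stood"
Word 2: "strong"
Comparing from start:
  Pos 0: 's' == 's'
  Pos 1: 't' == 't'
  Pos 2: 'o' != 'r' (stop)
LCP = "st" (length 2)


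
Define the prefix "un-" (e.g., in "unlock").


Prefix: un-
Example: unlock = un- + lock
Meaning = not / reverse


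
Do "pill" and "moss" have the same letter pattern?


Pattern of "pill": [0, 1, 2, 2]
Pattern of "moss": [0, 1, 2, 2]
Patterns match
Same pattern = Yes


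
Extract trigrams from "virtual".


Word: "virtual" (length 7)
Number of trigrams = 7 - 3 + 1 = 5
  Position 0: "vir"
  Position 1: "irt"
  Position 2: "rtu"
  Position 3: "tua"
  Position 4: "ual"
Trigrams = "vir", "irt", "rtu", "tua", "ual"


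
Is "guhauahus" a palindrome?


Word: "guhauahus"
Reversed: "suhauahug"
Forward == Backward? guhauahus != suhauahug
Palindrome = No


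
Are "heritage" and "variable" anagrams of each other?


Word 1: "heritage" → sorted: aeeghirt
Word 2: "variable" → sorted: aabeilrv
Same letters? aeeghirt != aabeilrv
Anagram = No


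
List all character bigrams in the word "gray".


Word: "gray" (length 4)
Number of bigrams = 4 - 2 + 1 = 3
  Position 0: "gr"
  Position 1: "ra"
  Position 2: "ay"
Bigrams = "gr", "ra", "ay"


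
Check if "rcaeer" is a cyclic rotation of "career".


Word: "career", Candidate: "rcaeer"
Method: check if candidate is substring of word+word
"careercareer" contains "rcaeer"? No
Is rotation = No


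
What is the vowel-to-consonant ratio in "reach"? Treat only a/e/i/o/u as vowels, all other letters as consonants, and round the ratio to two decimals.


Word: "reach"
Vowels (a,e,i,o,u): 2
Consonants: 3
Ratio = 2/3
= 0.67


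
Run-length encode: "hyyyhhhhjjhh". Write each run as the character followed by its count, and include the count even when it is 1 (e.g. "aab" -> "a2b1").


String: "hyyyhhhhjjhh"
Scanning for consecutive runs:
  'h' x 1
  'y' x 3
  'h' x 4
  'j' x 2
  'h' x 2
RLE = "h1y3h4j2h2"


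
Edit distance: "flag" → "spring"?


Word 1: "flag" (length 4)
Word 2: "spring" (length 6)
One optimal edit sequence (insert/delete/substitute each cost 1):
  1. insert 's'  (+1)
  2. insert 'p'  (+1)
  3. substitute 'f' -> 'r'  (+1)
  4. substitute 'l' -> 'i'  (+1)
  5. substitute 'a' -> 'n'  (+1)
  6. keep 'g'
Total edit operations: 5
Edit distance = 5


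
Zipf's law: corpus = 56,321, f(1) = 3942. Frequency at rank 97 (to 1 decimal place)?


Zipf's law: f(r) = f(1) / r
f(1) = 3942
f(97) = 3942 / 97
= 40.6 occurrences


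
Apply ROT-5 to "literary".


Word: "literary"
Shift: 5
Each letter → (letter + shift) mod 26:
  'l' (11) + 5 = 16 → 'q'
  'i' (8) + 5 = 13 → 'n'
  't' (19) + 5 = 24 → 'y'
  'e' (4) + 5 = 9 → 'j'
  'r' (17) + 5 = 22 → 'w'
  'a' (0) + 5 = 5 → 'f'
  'r' (17) + 5 = 22 → 'w'
  'y' (24) + 5 = 3 → 'd'
Result = "qnyjwfwd"


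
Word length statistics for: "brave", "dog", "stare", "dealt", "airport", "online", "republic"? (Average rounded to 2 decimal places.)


Lengths: "brave"=5, "dog"=3, "stare"=5, "dealt"=5, "airport"=7, "online"=6, "republic"=8
Sum = 39, Count = 7
Average = 39/7 = 5.57
= avg=5.57, min=3, max=8


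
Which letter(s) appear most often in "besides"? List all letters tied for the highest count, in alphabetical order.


Word: "besides"
Letter counts:
  'b': 1
  'd': 1
  'e': 2
  'i': 1
  's': 2
Maximum count = 2
Most frequent = 'e', 's' (2 times each)


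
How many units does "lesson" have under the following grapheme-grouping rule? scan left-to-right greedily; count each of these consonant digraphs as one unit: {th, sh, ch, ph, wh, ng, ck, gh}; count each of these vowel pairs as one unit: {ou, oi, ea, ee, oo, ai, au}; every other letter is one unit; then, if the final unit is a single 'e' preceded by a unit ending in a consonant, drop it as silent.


Word: "lesson" (6 letters)
Left-to-right scan:
  [1] 'l' (letter)
  [2] 'e' (letter)
  [3] 's' (letter)
  [4] 's' (letter)
  [5] 'o' (letter)
  [6] 'n' (letter)
Units from scan: 6
Sound units = 6 units


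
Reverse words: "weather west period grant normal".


Original: "weather west period grant normal"
Words (1..n): weather | west | period | grant | normal
Reversed (n..1): normal | grant | period | west | weather
Result = "normal grant period west weather"


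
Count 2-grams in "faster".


Word: "faster" (length 6)
Number of 2-grams = length - 2 + 1 = 6 - 2 + 1
= 5


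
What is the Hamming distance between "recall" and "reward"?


Comparing character by character (same length = 6):
  Pos 0: 'r' vs 'r' =
  Pos 1: 'e' vs 'e' =
  Pos 2: 'c' vs 'w' !=
  Pos 3: 'a' vs 'a' =
  Pos 4: 'l' vs 'r' !=
  Pos 5: 'l' vs 'd' !=
Hamming distance = 3


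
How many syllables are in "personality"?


Word: "personality"
Syllable breakdown: per | son | al | i | ty
Counting: 5 parts
= 5 syllables


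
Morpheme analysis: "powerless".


Word: "powerless"
Morphemes: power / -less
Each morpheme carries meaning
= 2 morphemes


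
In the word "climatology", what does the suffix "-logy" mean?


Suffix: -logy
Example: climatology = climate + -logy, with a spelling change
Meaning = study of


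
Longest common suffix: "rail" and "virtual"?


Word 1: "rail"
Word 2: "virtual"
Comparing from end:
  Pos -1: 'l' == 'l'
  Pos -2: 'i' != 'a' (stop)
LCS = "l" (length 1)


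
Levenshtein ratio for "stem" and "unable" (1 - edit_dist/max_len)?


Word 1: "stem" (length 4)
Word 2: "unable" (length 6)
One optimal edit sequence:
  1. insert 'u'  (+1)
  2. insert 'n'  (+1)
  3. substitute 's' -> 'a'  (+1)
  4. substitute 't' -> 'b'  (+1)
  5. substitute 'e' -> 'l'  (+1)
  6. substitute 'm' -> 'e'  (+1)
Edit distance = 6
Max length = max(4, 6) = 6
Similarity = 1 - 6/6
= 0.0000


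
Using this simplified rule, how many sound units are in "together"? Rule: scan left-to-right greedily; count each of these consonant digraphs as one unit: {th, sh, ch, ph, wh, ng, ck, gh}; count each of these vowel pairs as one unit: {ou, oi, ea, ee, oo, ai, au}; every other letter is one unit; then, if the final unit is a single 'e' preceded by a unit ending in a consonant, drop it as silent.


Word: "together" (8 letters)
Left-to-right scan:
  (1) 't' (letter)
  (2) 'o' (letter)
  (3) 'g' (letter)
  (4) 'e' (letter)
  (5) 'th' (digraph)
  (6) 'e' (letter)
  (7) 'r' (letter)
Units from scan: 7
Sound units = 7 units


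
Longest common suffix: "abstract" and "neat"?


Word 1: "abstract"
Word 2: "neat"
Comparing from end:
  Pos -1: 't' == 't'
  Pos -2: 'c' != 'a' (stop)
LCS = "t" (length 1)


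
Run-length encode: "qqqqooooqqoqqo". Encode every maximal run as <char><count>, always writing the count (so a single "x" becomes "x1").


String: "qqqqooooqqoqqo"
Scanning for consecutive runs:
  'q' x 4
  'o' x 4
  'q' x 2
  'o' x 1
  'q' x 2
  'o' x 1
RLE = "q4o4q2o1q2o1"


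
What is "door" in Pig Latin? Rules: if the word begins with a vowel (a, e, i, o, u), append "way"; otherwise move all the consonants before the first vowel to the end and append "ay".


Word: "door"
Starts with consonant(s) → move to end, add 'ay'
Consonant cluster: "d"
Pig Latin = "oorday"


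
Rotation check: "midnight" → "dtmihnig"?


Word: "midnight", Candidate: "dtmihnig"
Method: check if candidate is substring of word+word
"midnightmidnight" contains "dtmihnig"? No
Is rotation = No


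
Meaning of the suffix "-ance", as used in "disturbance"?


Suffix: -ance
Example: disturbance (disturb + -ance)
Meaning = state of


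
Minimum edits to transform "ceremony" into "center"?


Word 1: "ceremony" (length 8)
Word 2: "center" (length 6)
One optimal edit sequence (insert/delete/substitute each cost 1):
  1. keep 'c'
  2. delete 'e'  (+1)
  3. delete 'r'  (+1)
  4. keep 'e'
  5. substitute 'm' -> 'n'  (+1)
  6. substitute 'o' -> 't'  (+1)
  7. substitute 'n' -> 'e'  (+1)
  8. substitute 'y' -> 'r'  (+1)
Total edit operations: 6
Edit distance = 6


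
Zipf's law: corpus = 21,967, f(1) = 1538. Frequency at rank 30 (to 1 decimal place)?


Zipf's law: f(r) = f(1) / r
f(1) = 1538
f(30) = 1538 / 30
= 51.3 occurrences


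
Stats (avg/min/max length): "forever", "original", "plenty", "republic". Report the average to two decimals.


Lengths: "forever"=7, "original"=8, "plenty"=6, "republic"=8
Sum = 29, Count = 4
Average = 29/4 = 7.25
= avg=7.25, min=6, max=8


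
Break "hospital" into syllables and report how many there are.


Word: "hospital"
Syllable breakdown: hos-pi-tal
Counting: 3 parts
= 3 syllables


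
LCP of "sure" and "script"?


Word 1: "sure"
Word 2: "script"
Comparing from start:
  Pos 0: 's' == 's'
  Pos 1: 'u' != 'c' (stop)
LCP = "s" (length 1)


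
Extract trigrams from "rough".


Word: "rough" (length 5)
Number of trigrams = 5 - 3 + 1 = 3
  Position 0: "rou"
  Position 1: "oug"
  Position 2: "ugh"
Trigrams = "rou", "oug", "ugh"


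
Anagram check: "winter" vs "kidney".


Word 1: "winter" → sorted: einrtw
Word 2: "kidney" → sorted: deikny
Same letters? einrtw != deikny
Anagram = No


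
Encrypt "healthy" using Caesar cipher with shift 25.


Word: "healthy"
Shift: 25
Each letter → (letter + shift) mod 26:
  'h' (7) + 25 = 6 → 'g'
  'e' (4) + 25 = 3 → 'd'
  'a' (0) + 25 = 25 → 'z'
  'l' (11) + 25 = 10 → 'k'
  't' (19) + 25 = 18 → 's'
  'h' (7) + 25 = 6 → 'g'
  'y' (24) + 25 = 23 → 'x'
Result = "gdzksgx"


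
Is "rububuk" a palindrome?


Word: "rububuk"
Reversed: "kububur"
Forward == Backward? rububuk != kububur
Palindrome = No


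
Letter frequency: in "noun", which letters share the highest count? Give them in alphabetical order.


Word: "noun"
Letter counts:
  'n': 2
  'o': 1
  'u': 1
Maximum count = 2
Most frequent = 'n' (2 times each)


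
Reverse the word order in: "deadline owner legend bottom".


Original: "deadline owner legend bottom"
Words (1..n): deadline | owner | legend | bottom
Reversed (n..1): bottom | legend | owner | deadline
Result = "bottom legend owner deadline"


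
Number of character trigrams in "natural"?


Word: "natural" (length 7)
Number of 3-grams = length - 3 + 1 = 7 - 3 + 1
= 5


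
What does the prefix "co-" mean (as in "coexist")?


Prefix: co-
As in: coexist -> co- + exist
Meaning = together


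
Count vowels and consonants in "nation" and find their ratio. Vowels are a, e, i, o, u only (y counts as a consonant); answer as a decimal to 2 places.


Word: "nation"
Vowels (a,e,i,o,u): 3
Consonants: 3
Ratio = 3/3
= 1.00


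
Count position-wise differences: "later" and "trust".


Comparing character by character (same length = 5):
  Pos 0: 'l' vs 't' !=
  Pos 1: 'a' vs 'r' !=
  Pos 2: 't' vs 'u' !=
  Pos 3: 'e' vs 's' !=
  Pos 4: 'r' vs 't' !=
Hamming distance = 5


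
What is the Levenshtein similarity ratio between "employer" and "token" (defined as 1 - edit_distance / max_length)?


Word 1: "employer" (length 8)
Word 2: "token" (length 5)
One optimal edit sequence:
  1. delete 'e'  (+1)
  2. delete 'm'  (+1)
  3. delete 'p'  (+1)
  4. substitute 'l' -> 't'  (+1)
  5. keep 'o'
  6. substitute 'y' -> 'k'  (+1)
  7. keep 'e'
  8. substitute 'r' -> 'n'  (+1)
Edit distance = 6
Max length = max(8, 5) = 8
Similarity = 1 - 6/8
= 0.2500


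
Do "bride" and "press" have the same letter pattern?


Pattern of "bride": [0, 1, 2, 3, 4]
Pattern of "press": [0, 1, 2, 3, 3]
Patterns do not match
Same pattern = No


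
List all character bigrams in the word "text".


Word: "text" (length 4)
Number of bigrams = 4 - 2 + 1 = 3
  Position 0: "te"
  Position 1: "ex"
  Position 2: "xt"
Bigrams = "te", "ex", "xt"


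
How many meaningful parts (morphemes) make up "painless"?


Word: "painless"
Morphemes: pain + -less
Each morpheme carries meaning
= 2 morphemes


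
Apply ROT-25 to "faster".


Word: "faster"
Shift: 25
Each letter → (letter + shift) mod 26:
  'f' (5) + 25 = 4 → 'e'
  'a' (0) + 25 = 25 → 'z'
  's' (18) + 25 = 17 → 'r'
  't' (19) + 25 = 18 → 's'
  'e' (4) + 25 = 3 → 'd'
  'r' (17) + 25 = 16 → 'q'
Result = "ezrsdq"


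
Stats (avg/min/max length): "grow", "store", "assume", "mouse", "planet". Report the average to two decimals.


Lengths: "grow"=4, "store"=5, "assume"=6, "mouse"=5, "planet"=6
Sum = 26, Count = 5
Average = 26/5 = 5.20
= avg=5.20, min=4, max=6


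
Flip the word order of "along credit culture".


Original: "along credit culture"
Words (1..n): along | credit | culture
Reversed (n..1): culture | credit | along
Result = "culture credit along"


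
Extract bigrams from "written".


Word: "written" (length 7)
Number of bigrams = 7 - 2 + 1 = 6
  Position 0: "wr"
  Position 1: "ri"
  Position 2: "it"
  Position 3: "tt"
  Position 4: "te"
  Position 5: "en"
Bigrams = "wr", "ri", "it", "tt", "te", "en"


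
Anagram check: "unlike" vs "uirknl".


Word 1: "unlike" → sorted: eiklnu
Word 2: "uirknl" → sorted: iklnru
Same letters? eiklnu != iklnru
Anagram = No


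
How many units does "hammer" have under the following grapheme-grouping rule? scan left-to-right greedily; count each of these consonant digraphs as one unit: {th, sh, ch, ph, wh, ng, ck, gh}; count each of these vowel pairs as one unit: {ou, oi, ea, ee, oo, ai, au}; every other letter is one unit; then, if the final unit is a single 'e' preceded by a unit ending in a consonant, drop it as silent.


Word: "hammer" (6 letters)
Left-to-right scan:
  [1] 'h' (letter)
  [2] 'a' (letter)
  [3] 'm' (letter)
  [4] 'm' (letter)
  [5] 'e' (letter)
  [6] 'r' (letter)
Units from scan: 6
Sound units = 6 units


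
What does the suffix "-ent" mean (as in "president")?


Suffix: -ent
As in: president -> preside + -ent, with a spelling change
Meaning = one who / that which


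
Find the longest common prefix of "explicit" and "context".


Word 1: "explicit"
Word 2: "context"
Comparing from start:
  Pos 0: 'e' != 'c' (stop)
LCP = "" (length 0)


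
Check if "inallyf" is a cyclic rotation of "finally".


Word: "finally", Candidate: "inallyf"
Method: check if candidate is substring of word+word
"finallyfinally" contains "inallyf"? Yes
Is rotation = Yes


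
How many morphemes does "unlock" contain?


Word: "unlock"
Morphemes: un- / lock
Each morpheme carries meaning
= 2 morphemes


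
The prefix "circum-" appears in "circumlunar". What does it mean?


Prefix: circum-
Example: circumlunar (circum- + lunar)
Meaning = around


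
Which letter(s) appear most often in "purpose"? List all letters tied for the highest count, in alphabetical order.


Word: "purpose"
Letter counts:
  'e': 1
  'o': 1
  'p': 2
  'r': 1
  's': 1
  'u': 1
Maximum count = 2
Most frequent = 'p' (2 times each)


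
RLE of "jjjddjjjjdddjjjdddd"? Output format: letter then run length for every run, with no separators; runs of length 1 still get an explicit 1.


String: "jjjddjjjjdddjjjdddd"
Scanning for consecutive runs:
  'j' x 3
  'd' x 2
  'j' x 4
  'd' x 3
  'j' x 3
  'd' x 4
RLE = "j3d2j4d3j3d4"


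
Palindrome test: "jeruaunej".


Word: "jeruaunej"
Reversed: "jenuaurej"
Forward == Backward? jeruaunej != jenuaurej
Palindrome = No


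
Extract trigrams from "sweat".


Word: "sweat" (length 5)
Number of trigrams = 5 - 3 + 1 = 3
  Position 0: "swe"
  Position 1: "wea"
  Position 2: "eat"
Trigrams = "swe", "wea", "eat"


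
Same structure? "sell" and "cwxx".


Pattern of "sell": [0, 1, 2, 2]
Pattern of "cwxx": [0, 1, 2, 2]
Patterns match
Same pattern = Yes


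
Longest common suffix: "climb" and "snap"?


Word 1: "climb"
Word 2: "snap"
Comparing from end:
  Pos -1: 'b' != 'p' (stop)
LCS = "" (length 0)


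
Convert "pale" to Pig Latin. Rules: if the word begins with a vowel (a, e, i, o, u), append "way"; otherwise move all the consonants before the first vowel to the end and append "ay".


Word: "pale"
Starts with consonant(s) → move to end, add 'ay'
Consonant cluster: "p"
Pig Latin = "alepay"


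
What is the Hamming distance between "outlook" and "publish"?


Comparing character by character (same length = 7):
  Pos 0: 'o' vs 'p' !=
  Pos 1: 'u' vs 'u' =
  Pos 2: 't' vs 'b' !=
  Pos 3: 'l' vs 'l' =
  Pos 4: 'o' vs 'i' !=
  Pos 5: 'o' vs 's' !=
  Pos 6: 'k' vs 'h' !=
Hamming distance = 5


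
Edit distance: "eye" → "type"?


Word 1: "eye" (length 3)
Word 2: "type" (length 4)
One optimal edit sequence (insert/delete/substitute each cost 1):
  1. substitute 'e' -> 't'  (+1)
  2. keep 'y'
  3. insert 'p'  (+1)
  4. keep 'e'
Total edit operations: 2
Edit distance = 2


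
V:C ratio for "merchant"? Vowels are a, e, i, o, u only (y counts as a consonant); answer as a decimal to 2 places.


Word: "merchant"
Vowels (a,e,i,o,u): 2
Consonants: 6
Ratio = 2/6
= 0.33


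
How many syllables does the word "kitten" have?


Word: "kitten"
Syllable breakdown: kit-ten
Counting: 2 parts
= 2 syllables


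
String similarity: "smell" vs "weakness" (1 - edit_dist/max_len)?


Word 1: "smell" (length 5)
Word 2: "weakness" (length 8)
One optimal edit sequence:
  1. insert 'w'  (+1)
  2. insert 'e'  (+1)
  3. insert 'a'  (+1)
  4. substitute 's' -> 'k'  (+1)
  5. substitute 'm' -> 'n'  (+1)
  6. keep 'e'
  7. substitute 'l' -> 's'  (+1)
  8. substitute 'l' -> 's'  (+1)
Edit distance = 7
Max length = max(5, 8) = 8
Similarity = 1 - 7/8
= 0.1250


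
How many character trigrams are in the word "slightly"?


Word: "slightly" (length 8)
Number of 3-grams = length - 3 + 1 = 8 - 3 + 1
= 6


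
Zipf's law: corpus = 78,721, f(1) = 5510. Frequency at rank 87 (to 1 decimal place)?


Zipf's law: f(r) = f(1) / r
f(1) = 5510
f(87) = 5510 / 87
= 63.3 occurrences


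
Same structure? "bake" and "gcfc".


Pattern of "bake": [0, 1, 2, 3]
Pattern of "gcfc": [0, 1, 2, 1]
Patterns do not match
Same pattern = No


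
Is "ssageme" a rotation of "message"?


Word: "message", Candidate: "ssageme"
Method: check if candidate is substring of word+word
"messagemessage" contains "ssageme"? Yes
Is rotation = Yes


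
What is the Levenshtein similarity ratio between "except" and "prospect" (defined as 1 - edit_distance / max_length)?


Word 1: "except" (length 6)
Word 2: "prospect" (length 8)
One optimal edit sequence:
  1. insert 'p'  (+1)
  2. insert 'r'  (+1)
  3. substitute 'e' -> 'o'  (+1)
  4. substitute 'x' -> 's'  (+1)
  5. substitute 'c' -> 'p'  (+1)
  6. keep 'e'
  7. substitute 'p' -> 'c'  (+1)
  8. keep 't'
Edit distance = 6
Max length = max(6, 8) = 8
Similarity = 1 - 6/8
= 0.2500


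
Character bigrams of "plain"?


Word: "plain" (length 5)
Number of bigrams = 5 - 2 + 1 = 4
  Position 0: "pl"
  Position 1: "la"
  Position 2: "ai"
  Position 3: "in"
Bigrams = "pl", "la", "ai", "in"


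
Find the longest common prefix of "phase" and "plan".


Word 1: "phase"
Word 2: "plan"
Comparing from start:
  Pos 0: 'p' == 'p'
  Pos 1: 'h' != 'l' (stop)
LCP = "p" (length 1)


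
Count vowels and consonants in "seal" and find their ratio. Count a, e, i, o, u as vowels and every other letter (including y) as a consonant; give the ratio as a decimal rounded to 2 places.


Word: "seal"
Vowels (a,e,i,o,u): 2
Consonants: 2
Ratio = 2/2
= 1.00


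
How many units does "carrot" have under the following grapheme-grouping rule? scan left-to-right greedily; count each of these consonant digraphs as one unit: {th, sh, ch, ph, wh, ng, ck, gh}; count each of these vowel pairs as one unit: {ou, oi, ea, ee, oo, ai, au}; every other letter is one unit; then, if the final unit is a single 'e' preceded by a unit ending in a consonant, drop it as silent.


Word: "carrot" (6 letters)
Left-to-right scan:
  (1) 'c' (letter)
  (2) 'a' (letter)
  (3) 'r' (letter)
  (4) 'r' (letter)
  (5) 'o' (letter)
  (6) 't' (letter)
Units from scan: 6
Sound units = 6 units


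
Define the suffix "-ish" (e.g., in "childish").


Suffix: -ish
Example: childish (child + -ish)
Meaning = somewhat / having the qualities of


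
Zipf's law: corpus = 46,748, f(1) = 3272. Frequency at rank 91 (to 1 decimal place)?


Zipf's law: f(r) = f(1) / r
f(1) = 3272
f(91) = 3272 / 91
= 36.0 occurrences


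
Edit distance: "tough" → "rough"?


Word 1: "tough" (length 5)
Word 2: "rough" (length 5)
One optimal edit sequence (insert/delete/substitute each cost 1):
  1. substitute 't' -> 'r'  (+1)
  2. keep 'o'
  3. keep 'u'
  4. keep 'g'
  5. keep 'h'
Total edit operations: 1
Edit distance = 1


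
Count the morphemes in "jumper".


Word: "jumper"
Morphemes: jump | -er
Each morpheme carries meaning
= 2 morphemes


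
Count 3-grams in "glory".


Word: "glory" (length 5)
Number of 3-grams = length - 3 + 1 = 5 - 3 + 1
= 3


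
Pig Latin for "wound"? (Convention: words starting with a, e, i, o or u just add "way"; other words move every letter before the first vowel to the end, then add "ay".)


Word: "wound"
Starts with consonant(s) → move to end, add 'ay'
Consonant cluster: "w"
Pig Latin = "oundway"


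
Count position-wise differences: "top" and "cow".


Comparing character by character (same length = 3):
  Pos 0: 't' vs 'c' !=
  Pos 1: 'o' vs 'o' =
  Pos 2: 'p' vs 'w' !=
Hamming distance = 2


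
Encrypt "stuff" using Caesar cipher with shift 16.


Word: "stuff"
Shift: 16
Each letter → (letter + shift) mod 26:
  's' (18) + 16 = 8 → 'i'
  't' (19) + 16 = 9 → 'j'
  'u' (20) + 16 = 10 → 'k'
  'f' (5) + 16 = 21 → 'v'
  'f' (5) + 16 = 21 → 'v'
Result = "ijkvv"


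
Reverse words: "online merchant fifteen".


Original: "online merchant fifteen"
Words (1..n): online | merchant | fifteen
Reversed (n..1): fifteen | merchant | online
Result = "fifteen merchant online"


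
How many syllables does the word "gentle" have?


Word: "gentle"
Syllable breakdown: gen / tle
Counting: 2 parts
= 2 syllables


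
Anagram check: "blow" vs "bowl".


Word 1: "blow" → sorted: blow
Word 2: "bowl" → sorted: blow
Same letters? blow == blow
Anagram = Yes


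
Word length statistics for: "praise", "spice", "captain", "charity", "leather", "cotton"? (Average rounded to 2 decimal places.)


Lengths: "praise"=6, "spice"=5, "captain"=7, "charity"=7, "leather"=7, "cotton"=6
Sum = 38, Count = 6
Average = 38/6 = 6.33
= avg=6.33, min=5, max=7


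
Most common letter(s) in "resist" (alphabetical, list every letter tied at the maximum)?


Word: "resist"
Letter counts:
  'e': 1
  'i': 1
  'r': 1
  's': 2
  't': 1
Maximum count = 2
Most frequent = 's' (2 times each)


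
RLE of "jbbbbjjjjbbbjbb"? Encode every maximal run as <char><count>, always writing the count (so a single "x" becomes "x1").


String: "jbbbbjjjjbbbjbb"
Scanning for consecutive runs:
  'j' x 1
  'b' x 4
  'j' x 4
  'b' x 3
  'j' x 1
  'b' x 2
RLE = "j1b4j4b3j1b2"


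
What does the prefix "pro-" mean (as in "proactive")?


Prefix: pro-
Example: proactive (pro- + active)
Meaning = forward / in favor of


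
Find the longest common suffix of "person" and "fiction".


Word 1: "person"
Word 2: "fiction"
Comparing from end:
  Pos -1: 'n' == 'n'
  Pos -2: 'o' == 'o'
  Pos -3: 's' != 'i' (stop)
LCS = "on" (length 2)


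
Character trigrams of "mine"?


Word: "mine" (length 4)
Number of trigrams = 4 - 3 + 1 = 2
  Position 0: "min"
  Position 1: "ine"
Trigrams = "min", "ine"


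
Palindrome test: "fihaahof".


Word: "fihaahof"
Reversed: "fohaahif"
Forward == Backward? fihaahof != fohaahif
Palindrome = No


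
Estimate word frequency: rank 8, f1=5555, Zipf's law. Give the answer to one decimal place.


Zipf's law: f(r) = f(1) / r
f(1) = 5555
f(8) = 5555 / 8
= 694.4 occurrences


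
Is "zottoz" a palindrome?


Word: "zottoz"
Reversed: "zottoz"
Forward == Backward? zottoz == zottoz
Palindrome = Yes


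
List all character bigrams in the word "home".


Word: "home" (length 4)
Number of bigrams = 4 - 2 + 1 = 3
  Position 0: "ho"
  Position 1: "om"
  Position 2: "me"
Bigrams = "ho", "om", "me"


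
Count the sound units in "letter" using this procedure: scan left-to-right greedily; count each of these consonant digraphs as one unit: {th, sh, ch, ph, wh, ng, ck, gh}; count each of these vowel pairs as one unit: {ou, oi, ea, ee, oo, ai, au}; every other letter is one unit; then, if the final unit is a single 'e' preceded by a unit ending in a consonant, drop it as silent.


Word: "letter" (6 letters)
Left-to-right scan:
  [1] 'l' (letter)
  [2] 'e' (letter)
  [3] 't' (letter)
  [4] 't' (letter)
  [5] 'e' (letter)
  [6] 'r' (letter)
Units from scan: 6
Sound units = 6 units


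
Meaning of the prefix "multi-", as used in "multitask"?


Prefix: multi-
Example: multitask (multi- + task)
Meaning = many


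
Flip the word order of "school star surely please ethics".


Original: "school star surely please ethics"
Words (1..n): school | star | surely | please | ethics
Reversed (n..1): ethics | please | surely | star | school
Result = "ethics please surely star school"


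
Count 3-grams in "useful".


Word: "useful" (length 6)
Number of 3-grams = length - 3 + 1 = 6 - 3 + 1
= 4


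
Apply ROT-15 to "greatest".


Word: "greatest"
Shift: 15
Each letter → (letter + shift) mod 26:
  'g' (6) + 15 = 21 → 'v'
  'r' (17) + 15 = 6 → 'g'
  'e' (4) + 15 = 19 → 't'
  'a' (0) + 15 = 15 → 'p'
  't' (19) + 15 = 8 → 'i'
  'e' (4) + 15 = 19 → 't'
  's' (18) + 15 = 7 → 'h'
  't' (19) + 15 = 8 → 'i'
Result = "vgtpithi"


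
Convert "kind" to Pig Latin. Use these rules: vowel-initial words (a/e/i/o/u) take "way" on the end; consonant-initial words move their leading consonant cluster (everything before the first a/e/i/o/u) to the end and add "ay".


Word: "kind"
Starts with consonant(s) → move to end, add 'ay'
Consonant cluster: "k"
Pig Latin = "indkay"


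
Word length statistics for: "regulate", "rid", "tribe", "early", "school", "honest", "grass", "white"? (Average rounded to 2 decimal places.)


Lengths: "regulate"=8, "rid"=3, "tribe"=5, "early"=5, "school"=6, "honest"=6, "grass"=5, "white"=5
Sum = 43, Count = 8
Average = 43/8 = 5.38
= avg=5.38, min=3, max=8


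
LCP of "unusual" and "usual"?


Word 1: "unusual"
Word 2: "usual"
Comparing from start:
  Pos 0: 'u' == 'u'
  Pos 1: 'n' != 's' (stop)
LCP = "u" (length 1)


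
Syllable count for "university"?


Word: "university"
Syllable breakdown: u / ni / ver / si / ty
Counting: 5 parts
= 5 syllables


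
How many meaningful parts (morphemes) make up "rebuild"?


Word: "rebuild"
Morphemes: re- / build
Each morpheme carries meaning
= 2 morphemes


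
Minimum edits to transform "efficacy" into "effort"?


Word 1: "efficacy" (length 8)
Word 2: "effort" (length 6)
One optimal edit sequence (insert/delete/substitute each cost 1):
  1. keep 'e'
  2. keep 'f'
  3. keep 'f'
  4. delete 'i'  (+1)
  5. delete 'c'  (+1)
  6. substitute 'a' -> 'o'  (+1)
  7. substitute 'c' -> 'r'  (+1)
  8. substitute 'y' -> 't'  (+1)
Total edit operations: 5
Edit distance = 5


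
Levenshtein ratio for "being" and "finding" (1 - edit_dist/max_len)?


Word 1: "being" (length 5)
Word 2: "finding" (length 7)
One optimal edit sequence:
  1. insert 'f'  (+1)
  2. insert 'i'  (+1)
  3. substitute 'b' -> 'n'  (+1)
  4. substitute 'e' -> 'd'  (+1)
  5. keep 'i'
  6. keep 'n'
  7. keep 'g'
Edit distance = 4
Max length = max(5, 7) = 7
Similarity = 1 - 4/7
= 0.4286


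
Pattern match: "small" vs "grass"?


Pattern of "small": [0, 1, 2, 3, 3]
Pattern of "grass": [0, 1, 2, 3, 3]
Patterns match
Same pattern = Yes


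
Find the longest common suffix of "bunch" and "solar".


Word 1: "bunch"
Word 2: "solar"
Comparing from end:
  Pos -1: 'h' != 'r' (stop)
LCS = "" (length 0)


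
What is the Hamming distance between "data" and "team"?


Comparing character by character (same length = 4):
  Pos 0: 'd' vs 't' !=
  Pos 1: 'a' vs 'e' !=
  Pos 2: 't' vs 'a' !=
  Pos 3: 'a' vs 'm' !=
Hamming distance = 4


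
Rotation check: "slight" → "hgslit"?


Word: "slight", Candidate: "hgslit"
Method: check if candidate is substring of word+word
"slightslight" contains "hgslit"? No
Is rotation = No


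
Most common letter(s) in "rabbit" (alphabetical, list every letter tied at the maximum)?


Word: "rabbit"
Letter counts:
  'a': 1
  'b': 2
  'i': 1
  'r': 1
  't': 1
Maximum count = 2
Most frequent = 'b' (2 times each)


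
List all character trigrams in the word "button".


Word: "button" (length 6)
Number of trigrams = 6 - 3 + 1 = 4
  Position 0: "but"
  Position 1: "utt"
  Position 2: "tto"
  Position 3: "ton"
Trigrams = "but", "utt", "tto", "ton"


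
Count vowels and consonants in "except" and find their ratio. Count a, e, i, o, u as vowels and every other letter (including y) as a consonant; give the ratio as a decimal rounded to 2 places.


Word: "except"
Vowels (a,e,i,o,u): 2
Consonants: 4
Ratio = 2/4
= 0.50


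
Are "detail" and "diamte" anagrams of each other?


Word 1: "detail" → sorted: adeilt
Word 2: "diamte" → sorted: adeimt
Same letters? adeilt != adeimt
Anagram = No


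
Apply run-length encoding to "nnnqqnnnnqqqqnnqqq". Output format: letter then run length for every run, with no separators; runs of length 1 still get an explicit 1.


String: "nnnqqnnnnqqqqnnqqq"
Scanning for consecutive runs:
  'n' x 3
  'q' x 2
  'n' x 4
  'q' x 4
  'n' x 2
  'q' x 3
RLE = "n3q2n4q4n2q3"


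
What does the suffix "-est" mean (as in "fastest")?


Suffix: -est
Example: fastest (fast + -est)
Meaning = most


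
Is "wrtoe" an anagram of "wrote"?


Word 1: "wrote" → sorted: eortw
Word 2: "wrtoe" → sorted: eortw
Same letters? eortw == eortw
Anagram = Yes


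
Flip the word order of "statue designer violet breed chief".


Original: "statue designer violet breed chief"
Words (1..n): statue | designer | violet | breed | chief
Reversed (n..1): chief | breed | violet | designer | statue
Result = "chief breed violet designer statue"


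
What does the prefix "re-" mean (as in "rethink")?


Prefix: re-
Example: rethink (re- + think)
Meaning = again


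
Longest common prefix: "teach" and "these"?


Word 1: "teach"
Word 2: "these"
Comparing from start:
  Pos 0: 't' == 't'
  Pos 1: 'e' != 'h' (stop)
LCP = "t" (length 1)


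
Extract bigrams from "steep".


Word: "steep" (length 5)
Number of bigrams = 5 - 2 + 1 = 4
  Position 0: "st"
  Position 1: "te"
  Position 2: "ee"
  Position 3: "ep"
Bigrams = "st", "te", "ee", "ep"


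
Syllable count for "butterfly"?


Word: "butterfly"
Syllable breakdown: but-ter-fly
Counting: 3 parts
= 3 syllables


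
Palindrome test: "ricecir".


Word: "ricecir"
Reversed: "ricecir"
Forward == Backward? ricecir == ricecir
Palindrome = Yes


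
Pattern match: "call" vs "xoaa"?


Pattern of "call": [0, 1, 2, 2]
Pattern of "xoaa": [0, 1, 2, 2]
Patterns match
Same pattern = Yes


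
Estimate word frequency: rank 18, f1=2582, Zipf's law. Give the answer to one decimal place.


Zipf's law: f(r) = f(1) / r
f(1) = 2582
f(18) = 2582 / 18
= 143.4 occurrences


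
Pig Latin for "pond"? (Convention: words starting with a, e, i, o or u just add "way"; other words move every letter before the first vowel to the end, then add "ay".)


Word: "pond"
Starts with consonant(s) → move to end, add 'ay'
Consonant cluster: "p"
Pig Latin = "ondpay"


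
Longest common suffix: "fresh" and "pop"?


Word 1: "fresh"
Word 2: "pop"
Comparing from end:
  Pos -1: 'h' != 'p' (stop)
LCS = "" (length 0)


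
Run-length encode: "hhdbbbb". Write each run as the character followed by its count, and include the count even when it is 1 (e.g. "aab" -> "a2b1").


String: "hhdbbbb"
Scanning for consecutive runs:
  'h' x 2
  'd' x 1
  'b' x 4
RLE = "h2d1b4"


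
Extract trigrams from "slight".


Word: "slight" (length 6)
Number of trigrams = 6 - 3 + 1 = 4
  Position 0: "sli"
  Position 1: "lig"
  Position 2: "igh"
  Position 3: "ght"
Trigrams = "sli", "lig", "igh", "ght"


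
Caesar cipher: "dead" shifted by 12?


Word: "dead"
Shift: 12
Each letter → (letter + shift) mod 26:
  'd' (3) + 12 = 15 → 'p'
  'e' (4) + 12 = 16 → 'q'
  'a' (0) + 12 = 12 → 'm'
  'd' (3) + 12 = 15 → 'p'
Result = "pqmp"


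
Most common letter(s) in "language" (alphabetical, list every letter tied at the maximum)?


Word: "language"
Letter counts:
  'a': 2
  'e': 1
  'g': 2
  'l': 1
  'n': 1
  'u': 1
Maximum count = 2
Most frequent = 'a', 'g' (2 times each)


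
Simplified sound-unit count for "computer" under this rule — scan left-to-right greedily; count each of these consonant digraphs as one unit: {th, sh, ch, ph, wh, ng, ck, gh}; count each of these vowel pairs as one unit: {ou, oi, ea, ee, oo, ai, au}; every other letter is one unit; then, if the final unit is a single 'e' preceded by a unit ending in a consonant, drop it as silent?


Word: "computer" (8 letters)
Left-to-right scan:
  (1) 'c' (letter)
  (2) 'o' (letter)
  (3) 'm' (letter)
  (4) 'p' (letter)
  (5) 'u' (letter)
  (6) 't' (letter)
  (7) 'e' (letter)
  (8) 'r' (letter)
Units from scan: 8
Sound units = 8 units


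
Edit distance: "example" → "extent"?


Word 1: "example" (length 7)
Word 2: "extent" (length 6)
One optimal edit sequence (insert/delete/substitute each cost 1):
  1. keep 'e'
  2. keep 'x'
  3. delete 'a'  (+1)
  4. substitute 'm' -> 't'  (+1)
  5. substitute 'p' -> 'e'  (+1)
  6. substitute 'l' -> 'n'  (+1)
  7. substitute 'e' -> 't'  (+1)
Total edit operations: 5
Edit distance = 5


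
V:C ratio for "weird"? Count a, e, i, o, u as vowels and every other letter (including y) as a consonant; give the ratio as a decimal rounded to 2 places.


Word: "weird"
Vowels (a,e,i,o,u): 2
Consonants: 3
Ratio = 2/3
= 0.67


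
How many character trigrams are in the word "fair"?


Word: "fair" (length 4)
Number of 3-grams = length - 3 + 1 = 4 - 3 + 1
= 2


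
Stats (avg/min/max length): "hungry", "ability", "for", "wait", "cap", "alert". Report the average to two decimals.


Lengths: "hungry"=6, "ability"=7, "for"=3, "wait"=4, "cap"=3, "alert"=5
Sum = 28, Count = 6
Average = 28/6 = 4.67
= avg=4.67, min=3, max=7


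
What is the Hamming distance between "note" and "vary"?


Comparing character by character (same length = 4):
  Pos 0: 'n' vs 'v' !=
  Pos 1: 'o' vs 'a' !=
  Pos 2: 't' vs 'r' !=
  Pos 3: 'e' vs 'y' !=
Hamming distance = 4


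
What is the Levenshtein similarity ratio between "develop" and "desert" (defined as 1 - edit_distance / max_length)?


Word 1: "develop" (length 7)
Word 2: "desert" (length 6)
One optimal edit sequence:
  1. keep 'd'
  2. keep 'e'
  3. substitute 'v' -> 's'  (+1)
  4. keep 'e'
  5. delete 'l'  (+1)
  6. substitute 'o' -> 'r'  (+1)
  7. substitute 'p' -> 't'  (+1)
Edit distance = 4
Max length = max(7, 6) = 7
Similarity = 1 - 4/7
= 0.4286


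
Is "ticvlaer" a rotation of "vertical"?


Word: "vertical", Candidate: "ticvlaer"
Method: check if candidate is substring of word+word
"verticalvertical" contains "ticvlaer"? No
Is rotation = No


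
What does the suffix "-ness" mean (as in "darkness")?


Suffix: -ness
As in: darkness -> dark + -ness
Meaning = state of being


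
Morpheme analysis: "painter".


Word: "painter"
Morphemes: paint / -er
Each morpheme carries meaning
= 2 morphemes


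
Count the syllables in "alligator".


Word: "alligator"
Syllable breakdown: al | li | ga | tor
Counting: 4 parts
= 4 syllables


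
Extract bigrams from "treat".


Word: "treat" (length 5)
Number of bigrams = 5 - 2 + 1 = 4
  Position 0: "tr"
  Position 1: "re"
  Position 2: "ea"
  Position 3: "at"
Bigrams = "tr", "re", "ea", "at"


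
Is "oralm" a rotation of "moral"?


Word: "moral", Candidate: "oralm"
Method: check if candidate is substring of word+word
"moralmoral" contains "oralm"? Yes
Is rotation = Yes


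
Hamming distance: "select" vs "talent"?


Comparing character by character (same length = 6):
  Pos 0: 's' vs 't' !=
  Pos 1: 'e' vs 'a' !=
  Pos 2: 'l' vs 'l' =
  Pos 3: 'e' vs 'e' =
  Pos 4: 'c' vs 'n' !=
  Pos 5: 't' vs 't' =
Hamming distance = 3
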